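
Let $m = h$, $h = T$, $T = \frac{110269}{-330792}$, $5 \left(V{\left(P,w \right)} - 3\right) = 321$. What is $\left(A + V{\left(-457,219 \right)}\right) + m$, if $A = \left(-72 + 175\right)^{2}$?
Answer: $\frac{17657456407}{1653960} \approx 10676.0$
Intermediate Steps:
$V{\left(P,w \right)} = \frac{336}{5}$ ($V{\left(P,w \right)} = 3 + \frac{1}{5} \cdot 321 = 3 + \frac{321}{5} = \frac{336}{5}$)
$T = - \frac{110269}{330792}$ ($T = 110269 \left(- \frac{1}{330792}\right) = - \frac{110269}{330792} \approx -0.33335$)
$h = - \frac{110269}{330792} \approx -0.33335$
$m = - \frac{110269}{330792} \approx -0.33335$
$A = 10609$ ($A = 103^{2} = 10609$)
$\left(A + V{\left(-457,219 \right)}\right) + m = \left(10609 + \frac{336}{5}\right) - \frac{110269}{330792} = \frac{53381}{5} - \frac{110269}{330792} = \frac{17657456407}{1653960}$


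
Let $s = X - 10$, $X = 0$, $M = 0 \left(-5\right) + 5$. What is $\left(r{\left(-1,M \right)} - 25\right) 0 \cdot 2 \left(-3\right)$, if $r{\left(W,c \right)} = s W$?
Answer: $0$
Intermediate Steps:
$M = 5$ ($M = 0 + 5 = 5$)
$s = -10$ ($s = 0 - 10 = -10$)
$r{\left(W,c \right)} = - 10 W$
$\left(r{\left(-1,M \right)} - 25\right) 0 \cdot 2 \left(-3\right) = \left(\left(-10\right) \left(-1\right) - 25\right) 0 \cdot 2 \left(-3\right) = \left(10 - 25\right) 0 \left(-3\right) = \left(-15\right) 0 = 0$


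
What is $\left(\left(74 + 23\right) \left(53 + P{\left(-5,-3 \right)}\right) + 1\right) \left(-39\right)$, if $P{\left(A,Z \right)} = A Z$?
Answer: $-257283$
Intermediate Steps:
$\left(\left(74 + 23\right) \left(53 + P{\left(-5,-3 \right)}\right) + 1\right) \left(-39\right) = \left(\left(74 + 23\right) \left(53 - -15\right) + 1\right) \left(-39\right) = \left(97 \left(53 + 15\right) + 1\right) \left(-39\right) = \left(97 \cdot 68 + 1\right) \left(-39\right) = \left(6596 + 1\right) \left(-39\right) = 6597 \left(-39\right) = -257283$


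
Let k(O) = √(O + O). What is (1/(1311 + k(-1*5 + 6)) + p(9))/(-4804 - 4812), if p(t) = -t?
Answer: 1933395/2065900238 + √2/16527201904 ≈ 0.00093586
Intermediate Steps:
k(O) = √2*√O (k(O) = √(2*O) = √2*√O)
(1/(1311 + k(-1*5 + 6)) + p(9))/(-4804 - 4812) = (1/(1311 + √2*√(-1*5 + 6)) - 1*9)/(-4804 - 4812) = (1/(1311 + √2*√(-5 + 6)) - 9)/(-9616) = (1/(1311 + √2*√1) - 9)*(-1/9616) = (1/(1311 + √2*1) - 9)*(-1/9616) = (1/(1311 + √2) - 9)*(-1/9616) = (-9 + 1/(1311 + √2))*(-1/9616) = 9/9616 - 1/(9616*(1311 + √2))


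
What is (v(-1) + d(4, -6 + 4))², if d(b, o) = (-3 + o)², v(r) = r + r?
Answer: 529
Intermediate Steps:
v(r) = 2*r
(v(-1) + d(4, -6 + 4))² = (2*(-1) + (-3 + (-6 + 4))²)² = (-2 + (-3 - 2)²)² = (-2 + (-5)²)² = (-2 + 25)² = 23² = 529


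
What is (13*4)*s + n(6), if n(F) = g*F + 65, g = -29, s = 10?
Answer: 411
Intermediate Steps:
n(F) = 65 - 29*F (n(F) = -29*F + 65 = 65 - 29*F)
(13*4)*s + n(6) = (13*4)*10 + (65 - 29*6) = 52*10 + (65 - 174) = 520 - 109 = 411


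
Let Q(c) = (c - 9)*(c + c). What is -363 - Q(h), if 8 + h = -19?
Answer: -2307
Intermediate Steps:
h = -27 (h = -8 - 19 = -27)
Q(c) = 2*c*(-9 + c) (Q(c) = (-9 + c)*(2*c) = 2*c*(-9 + c))
-363 - Q(h) = -363 - 2*(-27)*(-9 - 27) = -363 - 2*(-27)*(-36) = -363 - 1*1944 = -363 - 1944 = -2307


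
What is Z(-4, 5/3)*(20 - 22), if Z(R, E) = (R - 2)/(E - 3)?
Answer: -9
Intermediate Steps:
Z(R, E) = (-2 + R)/(-3 + E)
Z(-4, 5/3)*(20 - 22) = ((-2 - 4)/(-3 + 5/3))*(20 - 22) = (-6/(-3 + 5*(1/3)))*(-2) = (-6/(-3 + 5/3))*(-2) = (-6/(-4/3))*(-2) = -3/4*(-6)*(-2) = (9/2)*(-2) = -9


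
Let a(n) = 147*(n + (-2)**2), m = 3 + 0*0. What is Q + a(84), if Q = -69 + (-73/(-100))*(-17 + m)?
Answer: 642839/50 ≈ 12857.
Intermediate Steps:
m = 3 (m = 3 + 0 = 3)
a(n) = 588 + 147*n (a(n) = 147*(n + 4) = 147*(4 + n) = 588 + 147*n)
Q = -3961/50 (Q = -69 + (-73/(-100))*(-17 + 3) = -69 - 73*(-1/100)*(-14) = -69 + (73/100)*(-14) = -69 - 511/50 = -3961/50 ≈ -79.220)
Q + a(84) = -3961/50 + (588 + 147*84) = -3961/50 + (588 + 12348) = -3961/50 + 12936 = 642839/50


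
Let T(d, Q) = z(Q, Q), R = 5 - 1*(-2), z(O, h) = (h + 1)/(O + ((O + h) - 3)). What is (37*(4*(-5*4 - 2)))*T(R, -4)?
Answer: -3256/5 ≈ -651.20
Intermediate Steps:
z(O, h) = (1 + h)/(-3 + h + 2*O) (z(O, h) = (1 + h)/(O + (-3 + O + h)) = (1 + h)/(-3 + h + 2*O))
R = 7 (R = 5 + 2 = 7)
T(d, Q) = (1 + Q)/(-3 + 3*Q) (T(d, Q) = (1 + Q)/(-3 + Q + 2*Q) = (1 + Q)/(-3 + 3*Q))
(37*(4*(-5*4 - 2)))*T(R, -4) = (37*(4*(-5*4 - 2)))*((1 - 4)/(3*(-1 - 4))) = (37*(4*(-20 - 2)))*((⅓)*(-3)/(-5)) = (37*(4*(-22)))*((⅓)*(-⅕)*(-3)) = (37*(-88))*(⅕) = -3256*⅕ = -3256/5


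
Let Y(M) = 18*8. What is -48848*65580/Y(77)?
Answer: -66738580/3 ≈ -2.2246e+7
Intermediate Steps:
Y(M) = 144
-48848*65580/Y(77) = -48848/(144/65580) = -48848/(144*(1/65580)) = -48848/12/5465 = -48848*5465/12 = -66738580/3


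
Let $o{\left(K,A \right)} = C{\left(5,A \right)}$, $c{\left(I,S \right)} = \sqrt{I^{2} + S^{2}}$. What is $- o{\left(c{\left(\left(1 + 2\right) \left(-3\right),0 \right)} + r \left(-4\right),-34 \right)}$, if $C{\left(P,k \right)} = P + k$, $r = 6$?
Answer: $29$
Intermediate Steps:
$o{\left(K,A \right)} = 5 + A$
$- o{\left(c{\left(\left(1 + 2\right) \left(-3\right),0 \right)} + r \left(-4\right),-34 \right)} = - (5 - 34) = \left(-1\right) \left(-29\right) = 29$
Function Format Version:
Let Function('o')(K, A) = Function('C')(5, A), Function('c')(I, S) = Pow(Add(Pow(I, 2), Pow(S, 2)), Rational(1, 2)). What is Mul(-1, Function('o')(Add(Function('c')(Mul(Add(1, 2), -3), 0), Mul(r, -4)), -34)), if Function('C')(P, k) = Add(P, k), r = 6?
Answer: 29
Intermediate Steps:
Function('o')(K, A) = Add(5, A)
Mul(-1, Function('o')(Add(Function('c')(Mul(Add(1, 2), -3), 0), Mul(r, -4)), -34)) = Mul(-1, Add(5, -34)) = Mul(-1, -29) = 29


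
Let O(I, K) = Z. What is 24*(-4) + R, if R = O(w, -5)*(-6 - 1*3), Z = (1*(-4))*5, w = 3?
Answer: 84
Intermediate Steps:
Z = -20 (Z = -4*5 = -20)
O(I, K) = -20
R = 180 (R = -20*(-6 - 1*3) = -20*(-6 - 3) = -20*(-9) = 180)
24*(-4) + R = 24*(-4) + 180 = -96 + 180 = 84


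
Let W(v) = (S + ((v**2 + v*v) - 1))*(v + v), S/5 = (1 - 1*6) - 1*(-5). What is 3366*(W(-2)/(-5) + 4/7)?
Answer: 727056/35 ≈ 20773.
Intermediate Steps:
S = 0 (S = 5*((1 - 1*6) - 1*(-5)) = 5*((1 - 6) + 5) = 5*(-5 + 5) = 5*0 = 0)
W(v) = 2*v*(-1 + 2*v**2) (W(v) = (0 + ((v**2 + v*v) - 1))*(v + v) = (0 + ((v**2 + v**2) - 1))*(2*v) = (0 + (2*v**2 - 1))*(2*v) = (0 + (-1 + 2*v**2))*(2*v) = (-1 + 2*v**2)*(2*v) = 2*v*(-1 + 2*v**2))
3366*(W(-2)/(-5) + 4/7) = 3366*((-2*(-2) + 4*(-2)**3)/(-5) + 4/7) = 3366*((4 + 4*(-8))*(-1/5) + 4*(1/7)) = 3366*((4 - 32)*(-1/5) + 4/7) = 3366*(-28*(-1/5) + 4/7) = 3366*(28/5 + 4/7) = 3366*(216/35) = 727056/35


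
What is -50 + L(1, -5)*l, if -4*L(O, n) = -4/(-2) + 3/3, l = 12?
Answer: -59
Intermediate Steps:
L(O, n) = -¾ (L(O, n) = -(-4/(-2) + 3/3)/4 = -(-4*(-½) + 3*(⅓))/4 = -(2 + 1)/4 = -¼*3 = -¾)
-50 + L(1, -5)*l = -50 - ¾*12 = -50 - 9 = -59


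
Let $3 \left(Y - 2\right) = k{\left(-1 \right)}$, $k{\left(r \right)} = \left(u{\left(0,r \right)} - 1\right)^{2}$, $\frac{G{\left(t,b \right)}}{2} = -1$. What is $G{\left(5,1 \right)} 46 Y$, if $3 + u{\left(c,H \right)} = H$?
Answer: $- \frac{2852}{3} \approx -950.67$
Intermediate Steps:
$u{\left(c,H \right)} = -3 + H$
$G{\left(t,b \right)} = -2$ ($G{\left(t,b \right)} = 2 \left(-1\right) = -2$)
$k{\left(r \right)} = \left(-4 + r\right)^{2}$ ($k{\left(r \right)} = \left(\left(-3 + r\right) - 1\right)^{2} = \left(-4 + r\right)^{2}$)
$Y = \frac{31}{3}$ ($Y = 2 + \frac{\left(-4 - 1\right)^{2}}{3} = 2 + \frac{\left(-5\right)^{2}}{3} = 2 + \frac{1}{3} \cdot 25 = 2 + \frac{25}{3} = \frac{31}{3} \approx 10.333$)
$G{\left(5,1 \right)} 46 Y = \left(-2\right) 46 \cdot \frac{31}{3} = \left(-92\right) \frac{31}{3} = - \frac{2852}{3}$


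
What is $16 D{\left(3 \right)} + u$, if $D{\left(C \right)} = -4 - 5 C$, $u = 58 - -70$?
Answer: $-176$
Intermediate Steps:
$u = 128$ ($u = 58 + 70 = 128$)
$16 D{\left(3 \right)} + u = 16 \left(-4 - 15\right) + 128 = 16 \left(-19\right) + 128 = -304 + 128 = -176$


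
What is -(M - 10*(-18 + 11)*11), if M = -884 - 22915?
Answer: 23029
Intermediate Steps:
M = -23799
-(M - 10*(-18 + 11)*11) = -(-23799 - 10*(-18 + 11)*11) = -(-23799 - 10*(-7)*11) = -(-23799 + 70*11) = -(-23799 + 770) = -1*(-23029) = 23029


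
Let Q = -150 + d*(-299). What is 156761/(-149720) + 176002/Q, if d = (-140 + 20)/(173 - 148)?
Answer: 65373875507/481050360 ≈ 135.90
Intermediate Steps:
d = -24/5 (d = -120/25 = -120*1/25 = -24/5 ≈ -4.8000)
Q = 6426/5 (Q = -150 - 24/5*(-299) = -150 + 7176/5 = 6426/5 ≈ 1285.2)
156761/(-149720) + 176002/Q = 156761/(-149720) + 176002/(6426/5) = 156761*(-1/149720) + 176002*(5/6426) = -156761/149720 + 440005/3213 = 65373875507/481050360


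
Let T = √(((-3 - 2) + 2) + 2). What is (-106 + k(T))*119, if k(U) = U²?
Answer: -12733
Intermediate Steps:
T = I (T = √((-5 + 2) + 2) = √(-3 + 2) = √(-1) = I ≈ 1.0*I)
(-106 + k(T))*119 = (-106 + I²)*119 = (-106 - 1)*119 = -107*119 = -12733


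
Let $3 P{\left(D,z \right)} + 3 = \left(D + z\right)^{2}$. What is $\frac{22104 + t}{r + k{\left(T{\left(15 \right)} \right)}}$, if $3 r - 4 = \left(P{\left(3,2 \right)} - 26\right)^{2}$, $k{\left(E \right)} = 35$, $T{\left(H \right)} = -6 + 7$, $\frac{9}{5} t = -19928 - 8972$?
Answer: $\frac{163308}{4117} \approx 39.667$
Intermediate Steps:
$t = - \frac{144500}{9}$ ($t = \frac{5 \left(-19928 - 8972\right)}{9} = \frac{5}{9} \left(-28900\right) = - \frac{144500}{9} \approx -16056.0$)
$P{\left(D,z \right)} = -1 + \frac{\left(D + z\right)^{2}}{3}$
$T{\left(H \right)} = 1$
$r = \frac{3172}{27}$ ($r = \frac{4}{3} + \frac{\left(\left(-1 + \frac{\left(3 + 2\right)^{2}}{3}\right) - 26\right)^{2}}{3} = \frac{4}{3} + \frac{\left(\left(-1 + \frac{5^{2}}{3}\right) - 26\right)^{2}}{3} = \frac{4}{3} + \frac{\left(\left(-1 + \frac{1}{3} \cdot 25\right) - 26\right)^{2}}{3} = \frac{4}{3} + \frac{\left(\left(-1 + \frac{25}{3}\right) - 26\right)^{2}}{3} = \frac{4}{3} + \frac{\left(\frac{22}{3} - 26\right)^{2}}{3} = \frac{4}{3} + \frac{\left(- \frac{56}{3}\right)^{2}}{3} = \frac{4}{3} + \frac{1}{3} \cdot \frac{3136}{9} = \frac{4}{3} + \frac{3136}{27} = \frac{3172}{27} \approx 117.48$)
$\frac{22104 + t}{r + k{\left(T{\left(15 \right)} \right)}} = \frac{22104 - \frac{144500}{9}}{\frac{3172}{27} + 35} = \frac{54436}{9 \cdot \frac{4117}{27}} = \frac{54436}{9} \cdot \frac{27}{4117} = \frac{163308}{4117}$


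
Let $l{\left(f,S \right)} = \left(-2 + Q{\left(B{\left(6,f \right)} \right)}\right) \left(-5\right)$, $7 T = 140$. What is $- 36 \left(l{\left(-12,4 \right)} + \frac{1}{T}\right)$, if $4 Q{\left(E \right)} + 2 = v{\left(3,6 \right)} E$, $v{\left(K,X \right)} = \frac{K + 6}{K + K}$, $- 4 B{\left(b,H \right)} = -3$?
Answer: $- \frac{16047}{40} \approx -401.17$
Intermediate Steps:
$T = 20$ ($T = \frac{1}{7} \cdot 140 = 20$)
$B{\left(b,H \right)} = \frac{3}{4}$ ($B{\left(b,H \right)} = \left(- \frac{1}{4}\right) \left(-3\right) = \frac{3}{4}$)
$v{\left(K,X \right)} = \frac{6 + K}{2 K}$
$Q{\left(E \right)} = - \frac{1}{2} + \frac{3 E}{8}$ ($Q{\left(E \right)} = - \frac{1}{2} + \frac{\frac{6 + 3}{2 \cdot 3} E}{4} = - \frac{1}{2} + \frac{\frac{1}{2} \cdot \frac{1}{3} \cdot 9 E}{4} = - \frac{1}{2} + \frac{\frac{3}{2} E}{4} = - \frac{1}{2} + \frac{3 E}{8}$)
$l{\left(f,S \right)} = \frac{355}{32}$ ($l{\left(f,S \right)} = \left(-2 + \left(- \frac{1}{2} + \frac{3}{8} \cdot \frac{3}{4}\right)\right) \left(-5\right) = \left(-2 + \left(- \frac{1}{2} + \frac{9}{32}\right)\right) \left(-5\right) = \left(-2 - \frac{7}{32}\right) \left(-5\right) = \left(- \frac{71}{32}\right) \left(-5\right) = \frac{355}{32}$)
$- 36 \left(l{\left(-12,4 \right)} + \frac{1}{T}\right) = - 36 \left(\frac{355}{32} + \frac{1}{20}\right) = \left(-36\right) \frac{1783}{160} = - \frac{16047}{40}$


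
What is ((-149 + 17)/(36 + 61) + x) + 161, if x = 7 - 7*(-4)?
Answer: 18880/97 ≈ 194.64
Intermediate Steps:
x = 35 (x = 7 + 28 = 35)
((-149 + 17)/(36 + 61) + x) + 161 = ((-149 + 17)/(36 + 61) + 35) + 161 = (-132/97 + 35) + 161 = 3263/97 + 161 = 18880/97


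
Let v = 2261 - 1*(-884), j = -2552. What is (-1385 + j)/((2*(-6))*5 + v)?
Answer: -3937/3085 ≈ -1.2762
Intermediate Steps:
v = 3145 (v = 2261 + 884 = 3145)
(-1385 + j)/((2*(-6))*5 + v) = (-1385 - 2552)/((2*(-6))*5 + 3145) = -3937/(-12*5 + 3145) = -3937/(-60 + 3145) = -3937/3085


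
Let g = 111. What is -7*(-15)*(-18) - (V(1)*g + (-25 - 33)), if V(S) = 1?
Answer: -1943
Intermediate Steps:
-7*(-15)*(-18) - (V(1)*g + (-25 - 33)) = -7*(-15)*(-18) - (1*111 + (-25 - 33)) = 105*(-18) - (111 - 58) = -1890 - 1*53 = -1890 - 53 = -1943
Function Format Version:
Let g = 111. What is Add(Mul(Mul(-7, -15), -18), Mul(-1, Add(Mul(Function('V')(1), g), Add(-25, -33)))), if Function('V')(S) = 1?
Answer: -1943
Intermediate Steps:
Add(Mul(Mul(-7, -15), -18), Mul(-1, Add(Mul(Function('V')(1), g), Add(-25, -33)))) = Add(Mul(Mul(-7, -15), -18), Mul(-1, Add(Mul(1, 111), Add(-25, -33)))) = Add(Mul(105, -18), Mul(-1, Add(111, -58))) = Add(-1890, Mul(-1, 53)) = Add(-1890, -53) = -1943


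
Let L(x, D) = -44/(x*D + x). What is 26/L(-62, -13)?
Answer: -4836/11 ≈ -439.64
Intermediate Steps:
L(x, D) = -44/(x + D*x) (L(x, D) = -44/(D*x + x) = -44/(x + D*x))
26/L(-62, -13) = 26/((-44/(-62*(1 - 13)))) = 26/((-44*(-1/62)/(-12))) = 26/((-44*(-1/62)*(-1/12))) = 26/(-11/186) = 26*(-186/11) = -4836/11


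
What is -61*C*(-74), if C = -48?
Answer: -216672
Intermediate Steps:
-61*C*(-74) = -61*(-48)*(-74) = 2928*(-74) = -216672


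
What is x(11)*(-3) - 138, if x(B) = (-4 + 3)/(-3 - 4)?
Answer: -969/7 ≈ -138.43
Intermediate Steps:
x(B) = 1/7 (x(B) = -1/(-7) = -1*(-1/7) = 1/7)
x(11)*(-3) - 138 = (1/7)*(-3) - 138 = -3/7 - 138 = -969/7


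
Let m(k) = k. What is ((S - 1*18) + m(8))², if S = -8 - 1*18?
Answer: 1296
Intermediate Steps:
S = -26 (S = -8 - 18 = -26)
((S - 1*18) + m(8))² = ((-26 - 1*18) + 8)² = ((-26 - 18) + 8)² = (-44 + 8)² = (-36)² = 1296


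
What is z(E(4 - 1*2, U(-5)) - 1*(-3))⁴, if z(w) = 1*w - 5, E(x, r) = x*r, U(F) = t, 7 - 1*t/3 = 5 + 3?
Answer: 4096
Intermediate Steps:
t = -3 (t = 21 - 3*(5 + 3) = 21 - 3*8 = 21 - 24 = -3)
U(F) = -3
E(x, r) = r*x
z(w) = -5 + w (z(w) = w - 5 = -5 + w)
z(E(4 - 1*2, U(-5)) - 1*(-3))⁴ = (-5 + (-3*(4 - 1*2) - 1*(-3)))⁴ = (-5 + (-3*(4 - 2) + 3))⁴ = (-5 + (-3*2 + 3))⁴ = (-5 + (-6 + 3))⁴ = (-5 - 3)⁴ = (-8)⁴ = 4096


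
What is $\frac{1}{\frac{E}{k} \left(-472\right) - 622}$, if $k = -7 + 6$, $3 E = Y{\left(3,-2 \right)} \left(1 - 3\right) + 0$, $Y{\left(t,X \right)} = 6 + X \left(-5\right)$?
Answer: $- \frac{3}{16970} \approx -0.00017678$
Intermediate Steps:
$Y{\left(t,X \right)} = 6 - 5 X$
$E = - \frac{32}{3}$ ($E = \frac{\left(6 - -10\right) \left(1 - 3\right) + 0}{3} = \frac{\left(6 + 10\right) \left(1 - 3\right) + 0}{3} = \frac{16 \left(-2\right) + 0}{3} = \frac{-32 + 0}{3} = \frac{1}{3} \left(-32\right) = - \frac{32}{3} \approx -10.667$)
$k = -1$
$\frac{1}{\frac{E}{k} \left(-472\right) - 622} = \frac{1}{- \frac{32}{3 \left(-1\right)} \left(-472\right) - 622} = \frac{1}{\left(- \frac{32}{3}\right) \left(-1\right) \left(-472\right) - 622} = \frac{1}{\frac{32}{3} \left(-472\right) - 622} = \frac{1}{- \frac{15104}{3} - 622} = \frac{1}{- \frac{16970}{3}} = - \frac{3}{16970}$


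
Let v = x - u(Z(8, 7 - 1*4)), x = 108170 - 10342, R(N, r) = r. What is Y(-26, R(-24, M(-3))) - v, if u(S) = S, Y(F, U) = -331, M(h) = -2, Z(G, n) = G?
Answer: -98151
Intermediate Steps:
x = 97828
v = 97820 (v = 97828 - 1*8 = 97828 - 8 = 97820)
Y(-26, R(-24, M(-3))) - v = -331 - 1*97820 = -331 - 97820 = -98151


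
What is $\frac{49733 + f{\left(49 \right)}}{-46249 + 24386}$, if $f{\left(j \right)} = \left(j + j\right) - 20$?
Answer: $- \frac{49811}{21863} \approx -2.2783$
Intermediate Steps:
$f{\left(j \right)} = -20 + 2 j$ ($f{\left(j \right)} = 2 j - 20 = -20 + 2 j$)
$\frac{49733 + f{\left(49 \right)}}{-46249 + 24386} = \frac{49733 + \left(-20 + 2 \cdot 49\right)}{-46249 + 24386} = \frac{49733 + \left(-20 + 98\right)}{-21863} = \left(49733 + 78\right) \left(- \frac{1}{21863}\right) = 49811 \left(- \frac{1}{21863}\right) = - \frac{49811}{21863}$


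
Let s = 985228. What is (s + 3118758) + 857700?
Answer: 4961686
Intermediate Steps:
(s + 3118758) + 857700 = (985228 + 3118758) + 857700 = 4103986 + 857700 = 4961686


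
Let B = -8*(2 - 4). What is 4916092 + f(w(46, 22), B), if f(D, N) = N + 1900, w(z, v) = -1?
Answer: 4918008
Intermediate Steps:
B = 16 (B = -8*(-2) = 16)
f(D, N) = 1900 + N
4916092 + f(w(46, 22), B) = 4916092 + (1900 + 16) = 4916092 + 1916 = 4918008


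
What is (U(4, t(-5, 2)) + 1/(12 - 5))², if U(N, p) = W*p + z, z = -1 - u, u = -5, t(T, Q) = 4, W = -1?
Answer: 1/49 ≈ 0.020408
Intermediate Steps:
z = 4 (z = -1 - 1*(-5) = -1 + 5 = 4)
U(N, p) = 4 - p (U(N, p) = -p + 4 = 4 - p)
(U(4, t(-5, 2)) + 1/(12 - 5))² = ((4 - 1*4) + 1/(12 - 5))² = ((4 - 4) + 1/7)² = (0 + ⅐)² = (⅐)² = 1/49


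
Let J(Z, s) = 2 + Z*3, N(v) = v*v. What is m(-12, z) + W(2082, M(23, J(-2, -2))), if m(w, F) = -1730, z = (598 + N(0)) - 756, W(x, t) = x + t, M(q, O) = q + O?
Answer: 371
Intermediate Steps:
N(v) = v**2
J(Z, s) = 2 + 3*Z
M(q, O) = O + q
W(x, t) = t + x
z = -158 (z = (598 + 0**2) - 756 = (598 + 0) - 756 = 598 - 756 = -158)
m(-12, z) + W(2082, M(23, J(-2, -2))) = -1730 + (((2 + 3*(-2)) + 23) + 2082) = -1730 + (((2 - 6) + 23) + 2082) = -1730 + ((-4 + 23) + 2082) = -1730 + (19 + 2082) = -1730 + 2101 = 371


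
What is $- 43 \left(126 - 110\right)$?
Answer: $-688$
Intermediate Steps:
$- 43 \left(126 - 110\right) = \left(-43\right) 16 = -688$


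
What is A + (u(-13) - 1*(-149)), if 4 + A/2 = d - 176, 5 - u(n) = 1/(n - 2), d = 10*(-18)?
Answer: -8489/15 ≈ -565.93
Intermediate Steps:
d = -180
u(n) = 5 - 1/(-2 + n) (u(n) = 5 - 1/(n - 2) = 5 - 1/(-2 + n))
A = -720 (A = -8 + 2*(-180 - 176) = -8 + 2*(-356) = -8 - 712 = -720)
A + (u(-13) - 1*(-149)) = -720 + ((-11 + 5*(-13))/(-2 - 13) - 1*(-149)) = -720 + ((-11 - 65)/(-15) + 149) = -720 + (-1/15*(-76) + 149) = -720 + (76/15 + 149) = -720 + 2311/15 = -8489/15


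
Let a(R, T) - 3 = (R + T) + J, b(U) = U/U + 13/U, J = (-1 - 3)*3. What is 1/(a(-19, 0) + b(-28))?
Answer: -28/769 ≈ -0.036411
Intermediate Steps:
J = -12 (J = -4*3 = -12)
b(U) = 1 + 13/U
a(R, T) = -9 + R + T (a(R, T) = 3 + ((R + T) - 12) = 3 + (-12 + R + T) = -9 + R + T)
1/(a(-19, 0) + b(-28)) = 1/((-9 - 19 + 0) + (13 - 28)/(-28)) = 1/(-28 - 1/28*(-15)) = 1/(-28 + 15/28) = 1/(-769/28) = -28/769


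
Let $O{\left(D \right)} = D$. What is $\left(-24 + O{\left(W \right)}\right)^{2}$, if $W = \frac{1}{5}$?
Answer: $\frac{14161}{25} \approx 566.44$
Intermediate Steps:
$W = \frac{1}{5} \approx 0.2$
$\left(-24 + O{\left(W \right)}\right)^{2} = \left(-24 + \frac{1}{5}\right)^{2} = \left(- \frac{119}{5}\right)^{2} = \frac{14161}{25}$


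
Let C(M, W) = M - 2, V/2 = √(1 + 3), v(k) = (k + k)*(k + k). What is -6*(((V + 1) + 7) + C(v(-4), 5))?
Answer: -444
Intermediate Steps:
v(k) = 4*k² (v(k) = (2*k)*(2*k) = 4*k²)
V = 4 (V = 2*√(1 + 3) = 2*√4 = 2*2 = 4)
C(M, W) = -2 + M
-6*(((V + 1) + 7) + C(v(-4), 5)) = -6*(((4 + 1) + 7) + (-2 + 4*(-4)²)) = -6*((5 + 7) + (-2 + 4*16)) = -6*(12 + (-2 + 64)) = -6*(12 + 62) = -6*74 = -444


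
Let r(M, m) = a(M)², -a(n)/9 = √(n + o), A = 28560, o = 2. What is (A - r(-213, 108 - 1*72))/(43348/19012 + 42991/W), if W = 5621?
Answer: 58078100003/12631000 ≈ 4598.1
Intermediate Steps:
a(n) = -9*√(2 + n) (a(n) = -9*√(n + 2) = -9*√(2 + n))
r(M, m) = 162 + 81*M (r(M, m) = (-9*√(2 + M))² = 162 + 81*M)
(A - r(-213, 108 - 1*72))/(43348/19012 + 42991/W) = (28560 - (162 + 81*(-213)))/(43348/19012 + 42991/5621) = (28560 - (162 - 17253))/(43348*(1/19012) + 42991*(1/5621)) = (28560 - 1*(-17091))/(10837/4753 + 42991/5621) = (28560 + 17091)/(37893000/3816659) = 45651*(3816659/37893000) = 58078100003/12631000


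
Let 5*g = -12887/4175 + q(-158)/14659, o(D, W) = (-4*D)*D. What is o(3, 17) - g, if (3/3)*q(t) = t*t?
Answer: -10931552667/306006625 ≈ -35.723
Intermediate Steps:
q(t) = t**2 (q(t) = t*t = t**2)
o(D, W) = -4*D**2
g = -84685833/306006625 (g = (-12887/4175 + (-158)**2/14659)/5 = (-12887*1/4175 + 24964*(1/14659))/5 = (-12887/4175 + 24964/14659)/5 = (1/5)*(-84685833/61201325) = -84685833/306006625 ≈ -0.27674)
o(3, 17) - g = -4*3**2 - 1*(-84685833/306006625) = -4*9 + 84685833/306006625 = -36 + 84685833/306006625 = -10931552667/306006625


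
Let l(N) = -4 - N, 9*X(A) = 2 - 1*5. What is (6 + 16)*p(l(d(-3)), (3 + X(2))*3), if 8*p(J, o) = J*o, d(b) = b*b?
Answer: -286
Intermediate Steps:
d(b) = b**2
X(A) = -1/3 (X(A) = (2 - 1*5)/9 = (2 - 5)/9 = (1/9)*(-3) = -1/3)
p(J, o) = J*o/8 (p(J, o) = (J*o)/8 = J*o/8)
(6 + 16)*p(l(d(-3)), (3 + X(2))*3) = (6 + 16)*((-4 - 1*(-3)**2)*((3 - 1/3)*3)/8) = 22*((-4 - 1*9)*((8/3)*3)/8) = 22*((1/8)*(-4 - 9)*8) = 22*((1/8)*(-13)*8) = 22*(-13) = -286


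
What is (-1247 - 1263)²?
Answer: 6300100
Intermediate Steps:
(-1247 - 1263)² = (-2510)² = 6300100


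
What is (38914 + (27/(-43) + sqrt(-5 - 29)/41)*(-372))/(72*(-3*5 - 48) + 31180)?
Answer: 841673/572846 - 93*I*sqrt(34)/273101 ≈ 1.4693 - 0.0019856*I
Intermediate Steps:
(38914 + (27/(-43) + sqrt(-5 - 29)/41)*(-372))/(72*(-3*5 - 48) + 31180) = (38914 + (27*(-1/43) + sqrt(-34)*(1/41))*(-372))/(72*(-15 - 48) + 31180) = (38914 + (-27/43 + (I*sqrt(34))*(1/41))*(-372))/(72*(-63) + 31180) = (38914 + (-27/43 + I*sqrt(34)/41)*(-372))/(-4536 + 31180) = (38914 + (10044/43 - 372*I*sqrt(34)/41))/26644 = (1683346/43 - 372*I*sqrt(34)/41)*(1/26644) = 841673/572846 - 93*I*sqrt(34)/273101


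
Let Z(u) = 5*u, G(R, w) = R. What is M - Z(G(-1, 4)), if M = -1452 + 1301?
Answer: -146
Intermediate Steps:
M = -151
M - Z(G(-1, 4)) = -151 - 5*(-1) = -151 - 1*(-5) = -151 + 5 = -146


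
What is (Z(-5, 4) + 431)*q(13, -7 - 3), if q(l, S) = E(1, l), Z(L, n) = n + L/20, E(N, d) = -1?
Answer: -1739/4 ≈ -434.75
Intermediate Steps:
Z(L, n) = n + L/20 (Z(L, n) = n + L*(1/20) = n + L/20)
q(l, S) = -1
(Z(-5, 4) + 431)*q(13, -7 - 3) = ((4 + (1/20)*(-5)) + 431)*(-1) = ((4 - ¼) + 431)*(-1) = (15/4 + 431)*(-1) = (1739/4)*(-1) = -1739/4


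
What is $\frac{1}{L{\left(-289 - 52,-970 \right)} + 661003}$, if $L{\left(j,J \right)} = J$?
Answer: $\frac{1}{660033} \approx 1.5151 \cdot 10^{-6}$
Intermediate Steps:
$\frac{1}{L{\left(-289 - 52,-970 \right)} + 661003} = \frac{1}{-970 + 661003} = \frac{1}{660033}$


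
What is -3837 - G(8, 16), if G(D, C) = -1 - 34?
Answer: -3802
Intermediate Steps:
G(D, C) = -35
-3837 - G(8, 16) = -3837 - 1*(-35) = -3837 + 35 = -3802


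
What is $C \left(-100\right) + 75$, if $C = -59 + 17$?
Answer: $4275$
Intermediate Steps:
$C = -42$
$C \left(-100\right) + 75 = \left(-42\right) \left(-100\right) + 75 = 4200 + 75 = 4275$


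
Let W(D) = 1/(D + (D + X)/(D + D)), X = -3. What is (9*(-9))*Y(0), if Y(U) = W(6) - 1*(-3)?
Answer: -6399/25 ≈ -255.96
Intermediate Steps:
W(D) = 1/(D + (-3 + D)/(2*D)) (W(D) = 1/(D + (D - 3)/(D + D)) = 1/(D + (-3 + D)/((2*D))) = 1/(D + (-3 + D)*(1/(2*D))) = 1/(D + (-3 + D)/(2*D)))
Y(U) = 79/25 (Y(U) = 2*6/(-3 + 6 + 2*6²) - 1*(-3) = 2*6/(-3 + 6 + 2*36) + 3 = 2*6/(-3 + 6 + 72) + 3 = 2*6/75 + 3 = 2*6*(1/75) + 3 = 4/25 + 3 = 79/25)
(9*(-9))*Y(0) = (9*(-9))*(79/25) = -81*79/25 = -6399/25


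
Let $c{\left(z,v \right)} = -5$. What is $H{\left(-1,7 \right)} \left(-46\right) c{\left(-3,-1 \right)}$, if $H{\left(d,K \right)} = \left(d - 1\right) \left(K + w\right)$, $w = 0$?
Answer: $-3220$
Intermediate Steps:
$H{\left(d,K \right)} = K \left(-1 + d\right)$ ($H{\left(d,K \right)} = \left(d - 1\right) \left(K + 0\right) = \left(-1 + d\right) K = K \left(-1 + d\right)$)
$H{\left(-1,7 \right)} \left(-46\right) c{\left(-3,-1 \right)} = 7 \left(-1 - 1\right) \left(-46\right) \left(-5\right) = 7 \left(-2\right) \left(-46\right) \left(-5\right) = \left(-14\right) \left(-46\right) \left(-5\right) = 644 \left(-5\right) = -3220$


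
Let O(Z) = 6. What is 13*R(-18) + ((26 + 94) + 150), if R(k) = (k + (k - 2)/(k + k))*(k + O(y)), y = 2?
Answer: 8974/3 ≈ 2991.3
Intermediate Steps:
R(k) = (6 + k)*(k + (-2 + k)/(2*k)) (R(k) = (k + (k - 2)/(k + k))*(k + 6) = (k + (-2 + k)/((2*k)))*(6 + k) = (k + (-2 + k)*(1/(2*k)))*(6 + k) = (k + (-2 + k)/(2*k))*(6 + k) = (6 + k)*(k + (-2 + k)/(2*k)))
13*R(-18) + ((26 + 94) + 150) = 13*(2 + (-18)² - 6/(-18) + (13/2)*(-18)) + ((26 + 94) + 150) = 13*(2 + 324 - 6*(-1/18) - 117) + (120 + 150) = 13*(2 + 324 + ⅓ - 117) + 270 = 13*(628/3) + 270 = 8164/3 + 270 = 8974/3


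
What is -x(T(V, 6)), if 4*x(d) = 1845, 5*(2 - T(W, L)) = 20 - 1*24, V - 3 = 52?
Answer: -1845/4 ≈ -461.25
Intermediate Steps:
V = 55 (V = 3 + 52 = 55)
T(W, L) = 14/5 (T(W, L) = 2 - (20 - 1*24)/5 = 2 - (20 - 24)/5 = 2 - ⅕*(-4) = 2 + ⅘ = 14/5)
x(d) = 1845/4 (x(d) = (¼)*1845 = 1845/4)
-x(T(V, 6)) = -1*1845/4 = -1845/4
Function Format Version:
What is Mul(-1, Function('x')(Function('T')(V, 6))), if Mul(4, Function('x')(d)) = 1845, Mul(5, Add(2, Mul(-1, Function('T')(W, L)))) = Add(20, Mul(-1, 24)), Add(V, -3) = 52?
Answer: Rational(-1845, 4) ≈ -461.25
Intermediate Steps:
V = 55 (V = Add(3, 52) = 55)
Function('T')(W, L) = Rational(14, 5) (Function('T')(W, L) = Add(2, Mul(Rational(-1, 5), Add(20, Mul(-1, 24)))) = Add(2, Mul(Rational(-1, 5), Add(20, -24))) = Add(2, Mul(Rational(-1, 5), -4)) = Add(2, Rational(4, 5)) = Rational(14, 5))
Function('x')(d) = Rational(1845, 4) (Function('x')(d) = Mul(Rational(1, 4), 1845) = Rational(1845, 4))
Mul(-1, Function('x')(Function('T')(V, 6))) = Mul(-1, Rational(1845, 4)) = Rational(-1845, 4)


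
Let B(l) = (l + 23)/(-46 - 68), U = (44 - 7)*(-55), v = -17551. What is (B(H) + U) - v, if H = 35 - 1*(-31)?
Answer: 1768735/114 ≈ 15515.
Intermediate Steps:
H = 66 (H = 35 + 31 = 66)
U = -2035 (U = 37*(-55) = -2035)
B(l) = -23/114 - l/114 (B(l) = (23 + l)/(-114) = (23 + l)*(-1/114) = -23/114 - l/114)
(B(H) + U) - v = ((-23/114 - 1/114*66) - 2035) - 1*(-17551) = ((-23/114 - 11/19) - 2035) + 17551 = (-89/114 - 2035) + 17551 = -232079/114 + 17551 = 1768735/114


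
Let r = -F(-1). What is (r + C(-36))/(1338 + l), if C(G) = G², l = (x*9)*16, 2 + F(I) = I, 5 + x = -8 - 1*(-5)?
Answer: 433/62 ≈ 6.9839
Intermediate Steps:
x = -8 (x = -5 + (-8 - 1*(-5)) = -5 + (-8 + 5) = -5 - 3 = -8)
F(I) = -2 + I
l = -1152 (l = -8*9*16 = -72*16 = -1152)
r = 3 (r = -(-2 - 1) = -1*(-3) = 3)
(r + C(-36))/(1338 + l) = (3 + (-36)²)/(1338 - 1152) = (3 + 1296)/186 = 1299*(1/186) = 433/62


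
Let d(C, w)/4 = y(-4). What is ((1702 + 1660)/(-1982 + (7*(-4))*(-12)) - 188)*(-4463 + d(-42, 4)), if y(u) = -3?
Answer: 699912375/823 ≈ 8.5044e+5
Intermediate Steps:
d(C, w) = -12 (d(C, w) = 4*(-3) = -12)
((1702 + 1660)/(-1982 + (7*(-4))*(-12)) - 188)*(-4463 + d(-42, 4)) = ((1702 + 1660)/(-1982 + (7*(-4))*(-12)) - 188)*(-4463 - 12) = (3362/(-1982 - 28*(-12)) - 188)*(-4475) = (3362/(-1982 + 336) - 188)*(-4475) = (3362/(-1646) - 188)*(-4475) = (3362*(-1/1646) - 188)*(-4475) = (-1681/823 - 188)*(-4475) = -156405/823*(-4475) = 699912375/823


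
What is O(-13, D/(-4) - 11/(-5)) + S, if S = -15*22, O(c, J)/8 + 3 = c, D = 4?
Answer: -458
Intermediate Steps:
O(c, J) = -24 + 8*c
S = -330
O(-13, D/(-4) - 11/(-5)) + S = (-24 + 8*(-13)) - 330 = (-24 - 104) - 330 = -128 - 330 = -458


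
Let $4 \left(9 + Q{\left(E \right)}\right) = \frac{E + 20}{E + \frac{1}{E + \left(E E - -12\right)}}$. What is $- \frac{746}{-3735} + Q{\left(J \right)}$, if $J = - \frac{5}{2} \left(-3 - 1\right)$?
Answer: $- \frac{12238508}{1520145} \approx -8.0509$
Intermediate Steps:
$J = 10$ ($J = \left(-5\right) \frac{1}{2} \left(-4\right) = \left(- \frac{5}{2}\right) \left(-4\right) = 10$)
$Q{\left(E \right)} = -9 + \frac{20 + E}{4 \left(E + \frac{1}{12 + E + E^{2}}\right)}$ ($Q{\left(E \right)} = -9 + \frac{\left(E + 20\right) \frac{1}{E + \frac{1}{E + \left(E E - -12\right)}}}{4} = -9 + \frac{\left(20 + E\right) \frac{1}{E + \frac{1}{E + \left(E^{2} + 12\right)}}}{4} = -9 + \frac{\left(20 + E\right) \frac{1}{E + \frac{1}{E + \left(12 + E^{2}\right)}}}{4} = -9 + \frac{\left(20 + E\right) \frac{1}{E + \frac{1}{12 + E + E^{2}}}}{4} = -9 + \frac{\frac{1}{E + \frac{1}{12 + E + E^{2}}} \left(20 + E\right)}{4} = -9 + \frac{20 + E}{4 \left(E + \frac{1}{12 + E + E^{2}}\right)}$)
$- \frac{746}{-3735} + Q{\left(J \right)} = - \frac{746}{-3735} + \frac{204 - 4000 - 35 \cdot 10^{3} - 15 \cdot 10^{2}}{4 \left(1 + 10^{2} + 10^{3} + 12 \cdot 10\right)} = \left(-746\right) \left(- \frac{1}{3735}\right) + \frac{204 - 4000 - 35000 - 1500}{4 \left(1 + 100 + 1000 + 120\right)} = \frac{746}{3735} + \frac{204 - 4000 - 35000 - 1500}{4 \cdot 1221} = \frac{746}{3735} + \frac{1}{4} \cdot \frac{1}{1221} \left(-40296\right) = \frac{746}{3735} - \frac{3358}{407} = - \frac{12238508}{1520145}$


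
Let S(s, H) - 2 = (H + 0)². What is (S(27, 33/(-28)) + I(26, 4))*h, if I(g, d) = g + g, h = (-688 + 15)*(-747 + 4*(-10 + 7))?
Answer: 22181793975/784 ≈ 2.8293e+7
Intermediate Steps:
S(s, H) = 2 + H² (S(s, H) = 2 + (H + 0)² = 2 + H²)
h = 510807 (h = -673*(-747 + 4*(-3)) = -673*(-747 - 12) = -673*(-759) = 510807)
I(g, d) = 2*g
(S(27, 33/(-28)) + I(26, 4))*h = ((2 + (33/(-28))²) + 2*26)*510807 = ((2 + (33*(-1/28))²) + 52)*510807 = ((2 + (-33/28)²) + 52)*510807 = ((2 + 1089/784) + 52)*510807 = (2657/784 + 52)*510807 = (43425/784)*510807 = 22181793975/784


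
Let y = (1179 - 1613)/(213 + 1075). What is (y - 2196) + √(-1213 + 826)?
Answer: -202063/92 + 3*I*√43 ≈ -2196.3 + 19.672*I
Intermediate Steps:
y = -31/92 (y = -434/1288 = -434*1/1288 = -31/92 ≈ -0.33696)
(y - 2196) + √(-1213 + 826) = (-31/92 - 2196) + √(-1213 + 826) = -202063/92 + √(-387) = -202063/92 + 3*I*√43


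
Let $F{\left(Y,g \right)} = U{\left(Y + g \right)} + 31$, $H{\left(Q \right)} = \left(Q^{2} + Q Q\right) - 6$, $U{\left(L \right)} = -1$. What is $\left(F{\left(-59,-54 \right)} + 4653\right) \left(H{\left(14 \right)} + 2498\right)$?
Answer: $13505772$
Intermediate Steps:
$H{\left(Q \right)} = -6 + 2 Q^{2}$ ($H{\left(Q \right)} = \left(Q^{2} + Q^{2}\right) - 6 = 2 Q^{2} - 6 = -6 + 2 Q^{2}$)
$F{\left(Y,g \right)} = 30$ ($F{\left(Y,g \right)} = -1 + 31 = 30$)
$\left(F{\left(-59,-54 \right)} + 4653\right) \left(H{\left(14 \right)} + 2498\right) = \left(30 + 4653\right) \left(\left(-6 + 2 \cdot 14^{2}\right) + 2498\right) = 4683 \left(\left(-6 + 2 \cdot 196\right) + 2498\right) = 4683 \left(\left(-6 + 392\right) + 2498\right) = 4683 \left(386 + 2498\right) = 4683 \cdot 2884 = 13505772$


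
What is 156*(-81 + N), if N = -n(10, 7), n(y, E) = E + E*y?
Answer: -24648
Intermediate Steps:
N = -77 (N = -7*(1 + 10) = -7*11 = -1*77 = -77)
156*(-81 + N) = 156*(-81 - 77) = 156*(-158) = -24648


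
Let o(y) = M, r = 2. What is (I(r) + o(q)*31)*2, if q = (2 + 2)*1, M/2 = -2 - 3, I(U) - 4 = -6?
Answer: -624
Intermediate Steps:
I(U) = -2 (I(U) = 4 - 6 = -2)
M = -10 (M = 2*(-2 - 3) = 2*(-5) = -10)
q = 4 (q = 4*1 = 4)
o(y) = -10
(I(r) + o(q)*31)*2 = (-2 - 10*31)*2 = (-2 - 310)*2 = -312*2 = -624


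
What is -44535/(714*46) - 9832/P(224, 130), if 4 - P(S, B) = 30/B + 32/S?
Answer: -4900102913/1806420 ≈ -2712.6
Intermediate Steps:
P(S, B) = 4 - 32/S - 30/B (P(S, B) = 4 - (30/B + 32/S) = 4 + (-32/S - 30/B) = 4 - 32/S - 30/B)
-44535/(714*46) - 9832/P(224, 130) = -44535/(714*46) - 9832/(4 - 32/224 - 30/130) = -44535/32844 - 9832/(4 - 32*1/224 - 30*1/130) = -44535*1/32844 - 9832/(4 - 1/7 - 3/13) = -14845/10948 - 9832/330/91 = -14845/10948 - 9832*91/330 = -14845/10948 - 447356/165 = -4900102913/1806420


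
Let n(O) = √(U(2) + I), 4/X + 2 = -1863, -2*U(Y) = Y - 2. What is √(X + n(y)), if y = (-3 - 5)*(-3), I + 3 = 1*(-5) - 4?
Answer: √(-7460 + 6956450*I*√3)/1865 ≈ 1.3157 + 1.3165*I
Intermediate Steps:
U(Y) = 1 - Y/2 (U(Y) = -(Y - 2)/2 = -(-2 + Y)/2 = 1 - Y/2)
I = -12 (I = -3 + (1*(-5) - 4) = -3 + (-5 - 4) = -3 - 9 = -12)
X = -4/1865 (X = 4/(-2 - 1863) = 4/(-1865) = 4*(-1/1865) = -4/1865 ≈ -0.0021448)
y = 24 (y = -8*(-3) = 24)
n(O) = 2*I*√3 (n(O) = √((1 - ½*2) - 12) = √((1 - 1) - 12) = √(0 - 12) = √(-12) = 2*I*√3)
√(X + n(y)) = √(-4/1865 + 2*I*√3)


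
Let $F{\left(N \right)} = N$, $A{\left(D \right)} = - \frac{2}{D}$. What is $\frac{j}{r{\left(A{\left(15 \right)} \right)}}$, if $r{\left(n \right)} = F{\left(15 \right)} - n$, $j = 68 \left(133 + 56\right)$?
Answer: $\frac{192780}{227} \approx 849.25$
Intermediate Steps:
$j = 12852$ ($j = 68 \cdot 189 = 12852$)
$r{\left(n \right)} = 15 - n$
$\frac{j}{r{\left(A{\left(15 \right)} \right)}} = \frac{12852}{15 - - \frac{2}{15}} = \frac{12852}{15 + \frac{2}{15}} = \frac{12852}{\frac{227}{15}} = 12852 \cdot \frac{15}{227} = \frac{192780}{227}$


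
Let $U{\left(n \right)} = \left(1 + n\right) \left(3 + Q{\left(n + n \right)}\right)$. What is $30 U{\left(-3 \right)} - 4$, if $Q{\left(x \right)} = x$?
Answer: $176$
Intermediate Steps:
$U{\left(n \right)} = \left(1 + n\right) \left(3 + 2 n\right)$ ($U{\left(n \right)} = \left(1 + n\right) \left(3 + \left(n + n\right)\right) = \left(1 + n\right) \left(3 + 2 n\right)$)
$30 U{\left(-3 \right)} - 4 = 30 \left(3 + 2 \left(-3\right)^{2} + 5 \left(-3\right)\right) - 4 = 30 \left(3 + 2 \cdot 9 - 15\right) - 4 = 30 \left(3 + 18 - 15\right) - 4 = 30 \cdot 6 - 4 = 180 - 4 = 176$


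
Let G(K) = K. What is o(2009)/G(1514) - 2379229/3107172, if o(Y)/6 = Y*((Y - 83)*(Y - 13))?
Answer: 71991843544450271/2352129204 ≈ 3.0607e+7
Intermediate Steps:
o(Y) = 6*Y*(-83 + Y)*(-13 + Y) (o(Y) = 6*(Y*((Y - 83)*(Y - 13))) = 6*(Y*((-83 + Y)*(-13 + Y))) = 6*(Y*(-83 + Y)*(-13 + Y)) = 6*Y*(-83 + Y)*(-13 + Y))
o(2009)/G(1514) - 2379229/3107172 = (6*2009*(1079 + 2009² - 96*2009))/1514 - 2379229/3107172 = (6*2009*(1079 + 4036081 - 192864))*(1/1514) - 2379229*1/3107172 = (6*2009*3844296)*(1/1514) - 2379229/3107172 = 46339143984*(1/1514) - 2379229/3107172 = 23169571992/757 - 2379229/3107172 = 71991843544450271/2352129204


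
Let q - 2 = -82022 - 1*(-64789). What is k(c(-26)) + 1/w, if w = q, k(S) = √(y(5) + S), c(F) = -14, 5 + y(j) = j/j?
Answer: -1/17231 + 3*I*√2 ≈ -5.8035e-5 + 4.2426*I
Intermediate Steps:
y(j) = -4 (y(j) = -5 + j/j = -5 + 1 = -4)
q = -17231 (q = 2 + (-82022 - 1*(-64789)) = 2 + (-82022 + 64789) = 2 - 17233 = -17231)
k(S) = √(-4 + S)
w = -17231
k(c(-26)) + 1/w = √(-4 - 14) + 1/(-17231) = √(-18) - 1/17231 = 3*I*√2 - 1/17231 = -1/17231 + 3*I*√2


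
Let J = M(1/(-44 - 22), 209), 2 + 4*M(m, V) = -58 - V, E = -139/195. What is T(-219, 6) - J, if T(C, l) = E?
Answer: 51899/780 ≈ 66.537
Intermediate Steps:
E = -139/195 (E = -139*1/195 = -139/195 ≈ -0.71282)
M(m, V) = -15 - V/4 (M(m, V) = -1/2 + (-58 - V)/4 = -1/2 + (-29/2 - V/4) = -15 - V/4)
T(C, l) = -139/195
J = -269/4 (J = -15 - 1/4*209 = -15 - 209/4 = -269/4 ≈ -67.250)
T(-219, 6) - J = -139/195 - 1*(-269/4) = -139/195 + 269/4 = 51899/780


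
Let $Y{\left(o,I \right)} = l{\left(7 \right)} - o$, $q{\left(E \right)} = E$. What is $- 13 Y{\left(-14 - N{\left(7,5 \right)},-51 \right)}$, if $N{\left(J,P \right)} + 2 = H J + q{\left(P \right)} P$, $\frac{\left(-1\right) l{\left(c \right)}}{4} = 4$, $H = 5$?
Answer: $-728$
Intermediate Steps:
$l{\left(c \right)} = -16$ ($l{\left(c \right)} = \left(-4\right) 4 = -16$)
$N{\left(J,P \right)} = -2 + P^{2} + 5 J$ ($N{\left(J,P \right)} = -2 + \left(5 J + P P\right) = -2 + \left(5 J + P^{2}\right) = -2 + \left(P^{2} + 5 J\right) = -2 + P^{2} + 5 J$)
$Y{\left(o,I \right)} = -16 - o$
$- 13 Y{\left(-14 - N{\left(7,5 \right)},-51 \right)} = - 13 \left(-16 - \left(-14 - \left(-2 + 5^{2} + 5 \cdot 7\right)\right)\right) = - 13 \left(-16 - \left(-14 - \left(-2 + 25 + 35\right)\right)\right) = - 13 \left(-16 - \left(-14 - 58\right)\right) = - 13 \left(-16 - -72\right) = - 13 \left(-16 + 72\right) = \left(-13\right) 56 = -728$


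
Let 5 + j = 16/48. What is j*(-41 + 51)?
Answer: -140/3 ≈ -46.667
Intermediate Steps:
j = -14/3 (j = -5 + 16/48 = -5 + 16*(1/48) = -5 + ⅓ = -14/3 ≈ -4.6667)
j*(-41 + 51) = -14*(-41 + 51)/3 = -14/3*10 = -140/3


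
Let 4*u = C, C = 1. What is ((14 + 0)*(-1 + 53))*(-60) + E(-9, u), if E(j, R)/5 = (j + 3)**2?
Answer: -43500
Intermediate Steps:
u = 1/4 (u = (1/4)*1 = 1/4 ≈ 0.25000)
E(j, R) = 5*(3 + j)**2 (E(j, R) = 5*(j + 3)**2 = 5*(3 + j)**2)
((14 + 0)*(-1 + 53))*(-60) + E(-9, u) = ((14 + 0)*(-1 + 53))*(-60) + 5*(3 - 9)**2 = (14*52)*(-60) + 5*(-6)**2 = 728*(-60) + 5*36 = -43680 + 180 = -43500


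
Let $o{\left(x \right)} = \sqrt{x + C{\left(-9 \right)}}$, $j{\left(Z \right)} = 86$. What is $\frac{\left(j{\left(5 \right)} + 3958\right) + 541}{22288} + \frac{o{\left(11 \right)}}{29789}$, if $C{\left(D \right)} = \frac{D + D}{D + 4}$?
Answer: $\frac{655}{3184} + \frac{\sqrt{365}}{148945} \approx 0.20584$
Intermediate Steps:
$C{\left(D \right)} = \frac{2 D}{4 + D}$
$o{\left(x \right)} = \sqrt{\frac{18}{5} + x}$ ($o{\left(x \right)} = \sqrt{x + 2 \left(-9\right) \frac{1}{4 - 9}} = \sqrt{x + 2 \left(-9\right) \frac{1}{-5}} = \sqrt{x + 2 \left(-9\right) \left(- \frac{1}{5}\right)} = \sqrt{x + \frac{18}{5}} = \sqrt{\frac{18}{5} + x}$)
$\frac{\left(j{\left(5 \right)} + 3958\right) + 541}{22288} + \frac{o{\left(11 \right)}}{29789} = \frac{\left(86 + 3958\right) + 541}{22288} + \frac{\frac{1}{5} \sqrt{90 + 25 \cdot 11}}{29789} = \left(4044 + 541\right) \frac{1}{22288} + \frac{\sqrt{90 + 275}}{5} \cdot \frac{1}{29789} = 4585 \cdot \frac{1}{22288} + \frac{\sqrt{365}}{5} \cdot \frac{1}{29789} = \frac{655}{3184} + \frac{\sqrt{365}}{148945}$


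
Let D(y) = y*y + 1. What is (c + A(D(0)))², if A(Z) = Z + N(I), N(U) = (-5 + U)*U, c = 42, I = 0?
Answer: 1849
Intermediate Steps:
N(U) = U*(-5 + U)
D(y) = 1 + y² (D(y) = y² + 1 = 1 + y²)
A(Z) = Z (A(Z) = Z + 0*(-5 + 0) = Z + 0*(-5) = Z + 0 = Z)
(c + A(D(0)))² = (42 + (1 + 0²))² = (42 + (1 + 0))² = (42 + 1)² = 43² = 1849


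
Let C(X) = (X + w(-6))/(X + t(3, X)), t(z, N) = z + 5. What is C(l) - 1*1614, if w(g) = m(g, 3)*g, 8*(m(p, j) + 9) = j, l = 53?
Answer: -393397/244 ≈ -1612.3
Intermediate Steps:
m(p, j) = -9 + j/8
t(z, N) = 5 + z
w(g) = -69*g/8 (w(g) = (-9 + (1/8)*3)*g = (-9 + 3/8)*g = -69*g/8)
C(X) = (207/4 + X)/(8 + X) (C(X) = (X - 69/8*(-6))/(X + (5 + 3)) = (X + 207/4)/(X + 8) = (207/4 + X)/(8 + X))
C(l) - 1*1614 = (207/4 + 53)/(8 + 53) - 1*1614 = (419/4)/61 - 1614 = (1/61)*(419/4) - 1614 = 419/244 - 1614 = -393397/244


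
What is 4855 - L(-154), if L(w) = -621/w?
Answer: 747049/154 ≈ 4851.0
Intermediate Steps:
4855 - L(-154) = 4855 - (-621)/(-154) = 4855 - (-621)*(-1)/154 = 4855 - 1*621/154 = 4855 - 621/154 = 747049/154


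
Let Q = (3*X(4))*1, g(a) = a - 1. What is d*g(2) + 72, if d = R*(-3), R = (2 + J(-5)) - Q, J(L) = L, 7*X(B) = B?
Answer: 603/7 ≈ 86.143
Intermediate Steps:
X(B) = B/7
g(a) = -1 + a
Q = 12/7 (Q = (3*((⅐)*4))*1 = (3*(4/7))*1 = (12/7)*1 = 12/7 ≈ 1.7143)
R = -33/7 (R = (2 - 5) - 1*12/7 = -3 - 12/7 = -33/7 ≈ -4.7143)
d = 99/7 (d = -33/7*(-3) = 99/7 ≈ 14.143)
d*g(2) + 72 = 99*(-1 + 2)/7 + 72 = (99/7)*1 + 72 = 99/7 + 72 = 603/7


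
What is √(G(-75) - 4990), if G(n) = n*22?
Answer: 4*I*√415 ≈ 81.486*I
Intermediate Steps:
G(n) = 22*n
√(G(-75) - 4990) = √(22*(-75) - 4990) = √(-1650 - 4990) = √(-6640) = 4*I*√415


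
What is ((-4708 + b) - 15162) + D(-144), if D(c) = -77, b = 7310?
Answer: -12637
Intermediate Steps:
((-4708 + b) - 15162) + D(-144) = ((-4708 + 7310) - 15162) - 77 = (2602 - 15162) - 77 = -12560 - 77 = -12637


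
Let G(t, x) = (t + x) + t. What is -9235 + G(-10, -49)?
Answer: -9304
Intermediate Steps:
G(t, x) = x + 2*t
-9235 + G(-10, -49) = -9235 + (-49 + 2*(-10)) = -9235 + (-49 - 20) = -9235 - 69 = -9304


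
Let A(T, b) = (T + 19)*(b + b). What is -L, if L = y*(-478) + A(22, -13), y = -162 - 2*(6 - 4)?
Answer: -78282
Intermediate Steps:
A(T, b) = 2*b*(19 + T) (A(T, b) = (19 + T)*(2*b) = 2*b*(19 + T))
y = -166 (y = -162 - 2*2 = -162 - 4 = -166)
L = 78282 (L = -166*(-478) + 2*(-13)*(19 + 22) = 79348 + 2*(-13)*41 = 79348 - 1066 = 78282)
-L = -1*78282 = -78282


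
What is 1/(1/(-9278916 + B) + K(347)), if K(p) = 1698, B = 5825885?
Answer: 3453031/5863246637 ≈ 0.00058893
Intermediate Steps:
1/(1/(-9278916 + B) + K(347)) = 1/(1/(-9278916 + 5825885) + 1698) = 1/(1/(-3453031) + 1698) = 1/(-1/3453031 + 1698) = 1/(5863246637/3453031) = 3453031/5863246637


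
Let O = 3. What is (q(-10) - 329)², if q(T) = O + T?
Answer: 112896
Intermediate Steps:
q(T) = 3 + T
(q(-10) - 329)² = ((3 - 10) - 329)² = (-7 - 329)² = (-336)² = 112896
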